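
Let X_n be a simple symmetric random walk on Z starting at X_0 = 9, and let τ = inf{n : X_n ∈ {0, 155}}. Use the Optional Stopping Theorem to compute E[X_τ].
E[X_τ] = 9

X_n is a martingale and τ is a bounded-mean stopping time (indeed τ is finite a.s. with bounded expectation since the walk is in a bounded region). By the OST, E[X_τ] = E[X_0] = 9. Equivalently: E[X_τ] = 155 · P(hit 155 first) + 0 · P(hit 0 first) = 155 · (9/155) = 9.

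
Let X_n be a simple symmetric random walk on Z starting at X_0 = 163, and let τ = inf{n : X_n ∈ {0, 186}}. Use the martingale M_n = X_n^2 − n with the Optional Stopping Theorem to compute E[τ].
E[τ] = 3749

M_n = X_n^2 − n is a martingale (since E[X_{n+1}^2 | F_n] = X_n^2 + 1). By OST (τ has finite mean in a bounded region), E[M_τ] = E[M_0] = X_0^2 − 0 = 163^2 = 26569. Also E[M_τ] = E[X_τ^2] − E[τ]. The walk exits at 0 or 186, with P(hit 186 first) = 163/186, so E[X_τ^2] = 186^2 · 163/186 + 0 = 30318. Thus E[τ] = E[X_τ^2] − E[M_τ] = 30318 − 26569 = 3749 = 163(186 − 163) = 3749.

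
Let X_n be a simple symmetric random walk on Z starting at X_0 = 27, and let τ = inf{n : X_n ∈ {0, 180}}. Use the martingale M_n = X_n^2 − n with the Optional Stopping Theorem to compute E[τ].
E[τ] = 4131

M_n = X_n^2 − n is a martingale (since E[X_{n+1}^2 | F_n] = X_n^2 + 1). By OST (τ has finite mean in a bounded region), E[M_τ] = E[M_0] = X_0^2 − 0 = 27^2 = 729. Also E[M_τ] = E[X_τ^2] − E[τ]. The walk exits at 0 or 180, with P(hit 180 first) = 27/180, so E[X_τ^2] = 180^2 · 27/180 + 0 = 4860. Thus E[τ] = E[X_τ^2] − E[M_τ] = 4860 − 729 = 4131 = 27(180 − 27) = 4131.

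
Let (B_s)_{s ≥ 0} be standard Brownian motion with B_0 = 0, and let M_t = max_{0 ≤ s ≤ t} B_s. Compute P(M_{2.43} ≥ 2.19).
P(M_{2.43} ≥ 2.19) = 2·P(B_{2.43} ≥ 2.19) = 2(1 − Φ(2.19/√2.43)) ≈ 0.1601

By the reflection principle for Brownian motion, P(M_t ≥ a) = 2 · P(B_t ≥ a) for a ≥ 0. Since B_t ~ N(0, t), P(B_t ≥ 2.19) = 1 − Φ(2.19/√t) = 1 − Φ(2.19/√2.43) = 1 − Φ(1.4049). So
  P(M_{2.43} ≥ 2.19) = 2(1 − Φ(1.4049)) ≈ 0.1601.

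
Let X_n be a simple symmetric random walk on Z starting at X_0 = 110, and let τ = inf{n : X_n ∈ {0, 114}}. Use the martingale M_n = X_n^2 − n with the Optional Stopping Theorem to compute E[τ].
E[τ] = 440

M_n = X_n^2 − n is a martingale (since E[X_{n+1}^2 | F_n] = X_n^2 + 1). By OST (τ has finite mean in a bounded region), E[M_τ] = E[M_0] = X_0^2 − 0 = 110^2 = 12100. Also E[M_τ] = E[X_τ^2] − E[τ]. The walk exits at 0 or 114, with P(hit 114 first) = 110/114, so E[X_τ^2] = 114^2 · 110/114 + 0 = 12540. Thus E[τ] = E[X_τ^2] − E[M_τ] = 12540 − 12100 = 440 = 110(114 − 110) = 440.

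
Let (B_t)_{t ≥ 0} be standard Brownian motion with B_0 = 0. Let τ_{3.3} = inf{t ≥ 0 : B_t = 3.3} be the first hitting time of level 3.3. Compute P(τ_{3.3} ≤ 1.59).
P(τ_{3.3} ≤ 1.59) = 2(1 − Φ(3.3/√1.59)) = 2(1 − Φ(2.6171)) ≈ 0.0089

By the reflection principle for standard BM, P(τ_b ≤ t) = 2 · P(B_t ≥ b). Since B_t ~ N(0, t), P(B_t ≥ 3.3) = 1 − Φ(3.3/√t) = 1 − Φ(3.3/√1.59) = 1 − Φ(2.6171) ≈ 0.00443. Doubling: P(τ_{3.3} ≤ 1.59) ≈ 2 · 0.00443 = 0.00886 ≈ 0.0089.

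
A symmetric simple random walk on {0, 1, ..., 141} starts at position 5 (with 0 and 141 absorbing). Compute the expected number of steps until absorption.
E[τ | X_0 = 5] = 680

Let v_k = E[τ | X_0 = k]. Boundary: v_0 = v_141 = 0. Recurrence: v_k = 1 + (v_{k-1} + v_{k+1})/2 for 1 ≤ k ≤ 140. The particular solution to v_k − (v_{k-1} + v_{k+1})/2 = 1 is v_k = −k^2. Adding homogeneous solution A + B k and matching boundaries gives v_k = k (141 − k). Substituting k = 5: v_5 = 5 · 136 = 680.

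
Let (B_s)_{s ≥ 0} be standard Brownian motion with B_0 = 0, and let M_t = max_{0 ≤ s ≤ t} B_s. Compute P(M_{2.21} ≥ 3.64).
P(M_{2.21} ≥ 3.64) = 2·P(B_{2.21} ≥ 3.64) = 2(1 − Φ(3.64/√2.21)) ≈ 0.0143

By the reflection principle for Brownian motion, P(M_t ≥ a) = 2 · P(B_t ≥ a) for a ≥ 0. Since B_t ~ N(0, t), P(B_t ≥ 3.64) = 1 − Φ(3.64/√t) = 1 − Φ(3.64/√2.21) = 1 − Φ(2.4485). So
  P(M_{2.21} ≥ 3.64) = 2(1 − Φ(2.4485)) ≈ 0.0143.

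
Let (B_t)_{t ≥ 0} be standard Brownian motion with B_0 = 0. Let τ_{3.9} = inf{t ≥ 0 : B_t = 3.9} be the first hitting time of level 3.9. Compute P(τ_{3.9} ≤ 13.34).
P(τ_{3.9} ≤ 13.34) = 2(1 − Φ(3.9/√13.34)) = 2(1 − Φ(1.0678)) ≈ 0.2856

By the reflection principle for standard BM, P(τ_b ≤ t) = 2 · P(B_t ≥ b). Since B_t ~ N(0, t), P(B_t ≥ 3.9) = 1 − Φ(3.9/√t) = 1 − Φ(3.9/√13.34) = 1 − Φ(1.0678) ≈ 0.14281. Doubling: P(τ_{3.9} ≤ 13.34) ≈ 2 · 0.14281 = 0.28562 ≈ 0.2856.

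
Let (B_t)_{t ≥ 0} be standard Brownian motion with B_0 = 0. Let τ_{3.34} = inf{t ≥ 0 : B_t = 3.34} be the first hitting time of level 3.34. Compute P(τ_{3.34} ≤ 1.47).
P(τ_{3.34} ≤ 1.47) = 2(1 − Φ(3.34/√1.47)) = 2(1 − Φ(2.7548)) ≈ 0.0059

By the reflection principle for standard BM, P(τ_b ≤ t) = 2 · P(B_t ≥ b). Since B_t ~ N(0, t), P(B_t ≥ 3.34) = 1 − Φ(3.34/√t) = 1 − Φ(3.34/√1.47) = 1 − Φ(2.7548) ≈ 0.00294. Doubling: P(τ_{3.34} ≤ 1.47) ≈ 2 · 0.00294 = 0.00588 ≈ 0.0059.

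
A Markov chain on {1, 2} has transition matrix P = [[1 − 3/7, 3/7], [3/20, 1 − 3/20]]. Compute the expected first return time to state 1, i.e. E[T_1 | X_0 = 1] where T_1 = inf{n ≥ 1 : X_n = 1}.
E[T_1 | X_0 = 1] = 1/π_1 = 27/7

For an irreducible recurrent Markov chain with stationary distribution π, E[T_i | X_0 = i] = 1/π_i (Kac's formula). Here π_1 = (3/20)/(3/7 + 3/20) = (3/20)/(81/140) = 7/27, so E[T_1 | X_0 = 1] = 1/π_1 = (3/7 + 3/20)/(3/20) = (81/140)/(3/20) = 27/7.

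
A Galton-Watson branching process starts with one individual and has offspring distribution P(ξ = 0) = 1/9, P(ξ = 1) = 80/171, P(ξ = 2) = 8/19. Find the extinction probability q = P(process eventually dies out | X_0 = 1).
q = 19/72

The pgf is f(s) = 1/9 + 80/171·s + 8/19·s². The extinction probability q is the smallest fixed point of f in [0, 1]. Setting s = f(s):
  8/19·s² + (80/171 − 1)·s + 1/9 = 0
  8/19·s² − (1/9 + 8/19)·s + 1/9 = 0
which factors as (s − 1)·(8/19·s − 1/9) = 0, giving roots s = 1 and s = (1/9)/(8/19) = 19/72.
Mean offspring μ = 80/171 + 2·8/19 = 224/171 > 1 (supercritical), so q < 1. The extinction probability is the smaller root: q = (1/9)/(8/19) = 19/72.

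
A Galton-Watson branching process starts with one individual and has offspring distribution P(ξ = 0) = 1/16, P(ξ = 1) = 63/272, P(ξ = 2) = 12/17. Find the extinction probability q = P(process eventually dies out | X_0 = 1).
q = 17/192

The pgf is f(s) = 1/16 + 63/272·s + 12/17·s². The extinction probability q is the smallest fixed point of f in [0, 1]. Setting s = f(s):
  12/17·s² + (63/272 − 1)·s + 1/16 = 0
  12/17·s² − (1/16 + 12/17)·s + 1/16 = 0
which factors as (s − 1)·(12/17·s − 1/16) = 0, giving roots s = 1 and s = (1/16)/(12/17) = 17/192.
Mean offspring μ = 63/272 + 2·12/17 = 447/272 > 1 (supercritical), so q < 1. The extinction probability is the smaller root: q = (1/16)/(12/17) = 17/192.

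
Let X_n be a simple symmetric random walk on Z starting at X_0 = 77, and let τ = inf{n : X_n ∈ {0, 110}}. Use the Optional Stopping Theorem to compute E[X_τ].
E[X_τ] = 77

X_n is a martingale and τ is a bounded-mean stopping time (indeed τ is finite a.s. with bounded expectation since the walk is in a bounded region). By the OST, E[X_τ] = E[X_0] = 77. Equivalently: E[X_τ] = 110 · P(hit 110 first) + 0 · P(hit 0 first) = 110 · (77/110) = 77.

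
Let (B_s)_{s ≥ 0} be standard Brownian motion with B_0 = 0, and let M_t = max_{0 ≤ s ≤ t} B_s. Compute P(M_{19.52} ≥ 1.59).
P(M_{19.52} ≥ 1.59) = 2·P(B_{19.52} ≥ 1.59) = 2(1 − Φ(1.59/√19.52)) ≈ 0.7189

By the reflection principle for Brownian motion, P(M_t ≥ a) = 2 · P(B_t ≥ a) for a ≥ 0. Since B_t ~ N(0, t), P(B_t ≥ 1.59) = 1 − Φ(1.59/√t) = 1 − Φ(1.59/√19.52) = 1 − Φ(0.3599). So
  P(M_{19.52} ≥ 1.59) = 2(1 − Φ(0.3599)) ≈ 0.7189.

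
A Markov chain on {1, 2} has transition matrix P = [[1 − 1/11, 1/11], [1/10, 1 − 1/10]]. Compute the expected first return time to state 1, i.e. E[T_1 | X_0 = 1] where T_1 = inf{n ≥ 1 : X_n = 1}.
E[T_1 | X_0 = 1] = 1/π_1 = 21/11

For an irreducible recurrent Markov chain with stationary distribution π, E[T_i | X_0 = i] = 1/π_i (Kac's formula). Here π_1 = (1/10)/(1/11 + 1/10) = (1/10)/(21/110) = 11/21, so E[T_1 | X_0 = 1] = 1/π_1 = (1/11 + 1/10)/(1/10) = (21/110)/(1/10) = 21/11.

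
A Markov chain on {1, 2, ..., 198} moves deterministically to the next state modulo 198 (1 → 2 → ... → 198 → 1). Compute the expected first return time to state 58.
E[T_58 | X_0 = 58] = 198

The chain cycles deterministically, so starting at state 58 it returns in exactly 198 steps. Equivalently, the stationary distribution is uniform π_j = 1/198 for every state j, so by Kac's formula E[T_58] = 1/π_58 = 198.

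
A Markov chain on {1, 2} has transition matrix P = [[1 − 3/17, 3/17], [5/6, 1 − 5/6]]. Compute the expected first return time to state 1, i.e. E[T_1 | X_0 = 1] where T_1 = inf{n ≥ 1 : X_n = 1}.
E[T_1 | X_0 = 1] = 1/π_1 = 103/85

For an irreducible recurrent Markov chain with stationary distribution π, E[T_i | X_0 = i] = 1/π_i (Kac's formula). Here π_1 = (5/6)/(3/17 + 5/6) = (5/6)/(103/102) = 85/103, so E[T_1 | X_0 = 1] = 1/π_1 = (3/17 + 5/6)/(5/6) = (103/102)/(5/6) = 103/85.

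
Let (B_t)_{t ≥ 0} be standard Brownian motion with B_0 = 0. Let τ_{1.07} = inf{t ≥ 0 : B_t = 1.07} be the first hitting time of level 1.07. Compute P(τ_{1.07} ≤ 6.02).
P(τ_{1.07} ≤ 6.02) = 2(1 − Φ(1.07/√6.02)) = 2(1 − Φ(0.4361)) ≈ 0.6628

By the reflection principle for standard BM, P(τ_b ≤ t) = 2 · P(B_t ≥ b). Since B_t ~ N(0, t), P(B_t ≥ 1.07) = 1 − Φ(1.07/√t) = 1 − Φ(1.07/√6.02) = 1 − Φ(0.4361) ≈ 0.33138. Doubling: P(τ_{1.07} ≤ 6.02) ≈ 2 · 0.33138 = 0.66276 ≈ 0.6628.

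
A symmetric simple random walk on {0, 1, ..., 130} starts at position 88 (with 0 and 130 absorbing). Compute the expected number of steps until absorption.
E[τ | X_0 = 88] = 3696

Let v_k = E[τ | X_0 = k]. Boundary: v_0 = v_130 = 0. Recurrence: v_k = 1 + (v_{k-1} + v_{k+1})/2 for 1 ≤ k ≤ 129. The particular solution to v_k − (v_{k-1} + v_{k+1})/2 = 1 is v_k = −k^2. Adding homogeneous solution A + B k and matching boundaries gives v_k = k (130 − k). Substituting k = 88: v_88 = 88 · 42 = 3696.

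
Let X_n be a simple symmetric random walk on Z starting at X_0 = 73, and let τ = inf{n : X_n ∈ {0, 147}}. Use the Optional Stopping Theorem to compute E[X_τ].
E[X_τ] = 73

X_n is a martingale and τ is a bounded-mean stopping time (indeed τ is finite a.s. with bounded expectation since the walk is in a bounded region). By the OST, E[X_τ] = E[X_0] = 73. Equivalently: E[X_τ] = 147 · P(hit 147 first) + 0 · P(hit 0 first) = 147 · (73/147) = 73.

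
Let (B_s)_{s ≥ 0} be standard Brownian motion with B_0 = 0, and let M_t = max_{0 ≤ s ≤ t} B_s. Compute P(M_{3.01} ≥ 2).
P(M_{3.01} ≥ 2) = 2·P(B_{3.01} ≥ 2) = 2(1 − Φ(2/√3.01)) ≈ 0.2490

By the reflection principle for Brownian motion, P(M_t ≥ a) = 2 · P(B_t ≥ a) for a ≥ 0. Since B_t ~ N(0, t), P(B_t ≥ 2) = 1 − Φ(2/√t) = 1 − Φ(2/√3.01) = 1 − Φ(1.1528). So
  P(M_{3.01} ≥ 2) = 2(1 − Φ(1.1528)) ≈ 0.2490.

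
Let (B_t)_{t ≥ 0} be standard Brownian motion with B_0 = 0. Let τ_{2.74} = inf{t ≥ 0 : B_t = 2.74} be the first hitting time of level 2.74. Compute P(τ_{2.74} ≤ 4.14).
P(τ_{2.74} ≤ 4.14) = 2(1 − Φ(2.74/√4.14)) = 2(1 − Φ(1.3466)) ≈ 0.1781

By the reflection principle for standard BM, P(τ_b ≤ t) = 2 · P(B_t ≥ b). Since B_t ~ N(0, t), P(B_t ≥ 2.74) = 1 − Φ(2.74/√t) = 1 − Φ(2.74/√4.14) = 1 − Φ(1.3466) ≈ 0.08905. Doubling: P(τ_{2.74} ≤ 4.14) ≈ 2 · 0.08905 = 0.17810 ≈ 0.1781.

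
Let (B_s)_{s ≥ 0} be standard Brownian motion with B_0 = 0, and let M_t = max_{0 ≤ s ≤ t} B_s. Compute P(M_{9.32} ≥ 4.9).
P(M_{9.32} ≥ 4.9) = 2·P(B_{9.32} ≥ 4.9) = 2(1 − Φ(4.9/√9.32)) ≈ 0.1085

By the reflection principle for Brownian motion, P(M_t ≥ a) = 2 · P(B_t ≥ a) for a ≥ 0. Since B_t ~ N(0, t), P(B_t ≥ 4.9) = 1 − Φ(4.9/√t) = 1 − Φ(4.9/√9.32) = 1 − Φ(1.6050). So
  P(M_{9.32} ≥ 4.9) = 2(1 − Φ(1.6050)) ≈ 0.1085.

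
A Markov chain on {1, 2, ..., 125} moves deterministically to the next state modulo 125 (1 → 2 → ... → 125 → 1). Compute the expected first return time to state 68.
E[T_68 | X_0 = 68] = 125

The chain cycles deterministically, so starting at state 68 it returns in exactly 125 steps. Equivalently, the stationary distribution is uniform π_j = 1/125 for every state j, so by Kac's formula E[T_68] = 1/π_68 = 125.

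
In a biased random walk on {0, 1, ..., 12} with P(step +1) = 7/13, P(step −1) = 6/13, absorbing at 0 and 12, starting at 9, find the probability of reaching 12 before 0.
P(hit 12 before 0) = (1 − (6/7)^9) / (1 − (6/7)^12) = 81768799/91846495

Let u_k denote P(reach 12 before 0 | start at k). Boundary: u_0 = 0, u_12 = 1. Recurrence: u_k = 7/13·u_{k+1} + 6/13·u_{k-1} for 1 ≤ k ≤ 11. Try u_k = A + B·r^k with r = q/p = (6/13)/(7/13) = 6/7. Substitution satisfies the recurrence; boundary conditions give:
  u_k = (1 − r^k) / (1 − r^N) = (1 − (6/7)^9) / (1 − (6/7)^12) = 81768799/91846495.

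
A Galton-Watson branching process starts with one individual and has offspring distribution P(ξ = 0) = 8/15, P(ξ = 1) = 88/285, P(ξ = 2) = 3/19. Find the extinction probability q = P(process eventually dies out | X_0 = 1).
q = 1

Mean offspring μ = 0·8/15 + 1·88/285 + 2·3/19 = 178/285 ≤ 1. For μ ≤ 1 with offspring not concentrated at 1, the Galton-Watson process goes extinct almost surely, so q = 1.
(Algebraic check: The pgf is f(s) = 8/15 + 88/285·s + 3/19·s². The extinction probability q is the smallest fixed point of f in [0, 1]. Setting s = f(s):
  3/19·s² + (88/285 − 1)·s + 8/15 = 0
  3/19·s² − (8/15 + 3/19)·s + 8/15 = 0
which factors as (s − 1)·(3/19·s − 8/15) = 0, giving roots s = 1 and s = (8/15)/(3/19) = 152/45. Since 152/45 ≥ 1, the smallest root in [0, 1] is s = 1.)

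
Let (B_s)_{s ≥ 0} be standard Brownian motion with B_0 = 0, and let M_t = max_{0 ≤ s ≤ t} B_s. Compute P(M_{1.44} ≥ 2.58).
P(M_{1.44} ≥ 2.58) = 2·P(B_{1.44} ≥ 2.58) = 2(1 − Φ(2.58/√1.44)) ≈ 0.0316

By the reflection principle for Brownian motion, P(M_t ≥ a) = 2 · P(B_t ≥ a) for a ≥ 0. Since B_t ~ N(0, t), P(B_t ≥ 2.58) = 1 − Φ(2.58/√t) = 1 − Φ(2.58/√1.44) = 1 − Φ(2.1500). So
  P(M_{1.44} ≥ 2.58) = 2(1 − Φ(2.1500)) ≈ 0.0316.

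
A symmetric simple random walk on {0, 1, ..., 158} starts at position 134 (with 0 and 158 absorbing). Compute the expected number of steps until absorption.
E[τ | X_0 = 134] = 3216

Let v_k = E[τ | X_0 = k]. Boundary: v_0 = v_158 = 0. Recurrence: v_k = 1 + (v_{k-1} + v_{k+1})/2 for 1 ≤ k ≤ 157. The particular solution to v_k − (v_{k-1} + v_{k+1})/2 = 1 is v_k = −k^2. Adding homogeneous solution A + B k and matching boundaries gives v_k = k (158 − k). Substituting k = 134: v_134 = 134 · 24 = 3216.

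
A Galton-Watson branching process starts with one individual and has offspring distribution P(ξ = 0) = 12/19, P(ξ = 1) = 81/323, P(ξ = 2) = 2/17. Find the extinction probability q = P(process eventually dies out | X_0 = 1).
q = 1

Mean offspring μ = 0·12/19 + 1·81/323 + 2·2/17 = 157/323 ≤ 1. For μ ≤ 1 with offspring not concentrated at 1, the Galton-Watson process goes extinct almost surely, so q = 1.
(Algebraic check: The pgf is f(s) = 12/19 + 81/323·s + 2/17·s². The extinction probability q is the smallest fixed point of f in [0, 1]. Setting s = f(s):
  2/17·s² + (81/323 − 1)·s + 12/19 = 0
  2/17·s² − (12/19 + 2/17)·s + 12/19 = 0
which factors as (s − 1)·(2/17·s − 12/19) = 0, giving roots s = 1 and s = (12/19)/(2/17) = 102/19. Since 102/19 ≥ 1, the smallest root in [0, 1] is s = 1.)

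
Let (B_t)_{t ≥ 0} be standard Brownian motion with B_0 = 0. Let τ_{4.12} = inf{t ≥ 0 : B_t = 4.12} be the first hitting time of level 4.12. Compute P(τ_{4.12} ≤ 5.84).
P(τ_{4.12} ≤ 5.84) = 2(1 − Φ(4.12/√5.84)) = 2(1 − Φ(1.7049)) ≈ 0.0882

By the reflection principle for standard BM, P(τ_b ≤ t) = 2 · P(B_t ≥ b). Since B_t ~ N(0, t), P(B_t ≥ 4.12) = 1 − Φ(4.12/√t) = 1 − Φ(4.12/√5.84) = 1 − Φ(1.7049) ≈ 0.04411. Doubling: P(τ_{4.12} ≤ 5.84) ≈ 2 · 0.04411 = 0.08822 ≈ 0.0882.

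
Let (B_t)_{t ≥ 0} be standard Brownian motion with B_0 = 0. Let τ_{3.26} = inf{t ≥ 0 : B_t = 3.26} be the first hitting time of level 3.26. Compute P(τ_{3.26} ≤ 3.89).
P(τ_{3.26} ≤ 3.89) = 2(1 − Φ(3.26/√3.89)) = 2(1 − Φ(1.6529)) ≈ 0.0984

By the reflection principle for standard BM, P(τ_b ≤ t) = 2 · P(B_t ≥ b). Since B_t ~ N(0, t), P(B_t ≥ 3.26) = 1 − Φ(3.26/√t) = 1 − Φ(3.26/√3.89) = 1 − Φ(1.6529) ≈ 0.04918. Doubling: P(τ_{3.26} ≤ 3.89) ≈ 2 · 0.04918 = 0.09836 ≈ 0.0984.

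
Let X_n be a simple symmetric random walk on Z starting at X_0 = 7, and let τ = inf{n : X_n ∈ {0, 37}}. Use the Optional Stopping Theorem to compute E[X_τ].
E[X_τ] = 7

X_n is a martingale and τ is a bounded-mean stopping time (indeed τ is finite a.s. with bounded expectation since the walk is in a bounded region). By the OST, E[X_τ] = E[X_0] = 7. Equivalently: E[X_τ] = 37 · P(hit 37 first) + 0 · P(hit 0 first) = 37 · (7/37) = 7.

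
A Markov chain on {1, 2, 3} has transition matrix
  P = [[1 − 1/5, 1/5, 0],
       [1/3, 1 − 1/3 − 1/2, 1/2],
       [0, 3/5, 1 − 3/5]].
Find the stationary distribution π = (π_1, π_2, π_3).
π = (10/21, 2/7, 5/21)

This is a birth-death chain on three states, which satisfies detailed balance: π_1 · P_{12} = π_2 · P_{21} and π_2 · P_{23} = π_3 · P_{32}.
From π_1 · 1/5 = π_2 · 1/3: π_2/π_1 = (1/5)/(1/3) = 3/5.
From π_2 · 1/2 = π_3 · 3/5: π_3/π_2 = (1/2)/(3/5) = 5/6.
Take π_1 proportional to 1; then unnormalized π = (1, 3/5, 1/2). Normalize by dividing by the sum 21/10:
  π = (10/21, 2/7, 5/21).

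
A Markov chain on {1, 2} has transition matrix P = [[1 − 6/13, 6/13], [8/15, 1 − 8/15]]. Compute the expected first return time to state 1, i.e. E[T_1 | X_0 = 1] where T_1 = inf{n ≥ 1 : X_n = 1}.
E[T_1 | X_0 = 1] = 1/π_1 = 97/52

For an irreducible recurrent Markov chain with stationary distribution π, E[T_i | X_0 = i] = 1/π_i (Kac's formula). Here π_1 = (8/15)/(6/13 + 8/15) = (8/15)/(194/195) = 52/97, so E[T_1 | X_0 = 1] = 1/π_1 = (6/13 + 8/15)/(8/15) = (194/195)/(8/15) = 97/52.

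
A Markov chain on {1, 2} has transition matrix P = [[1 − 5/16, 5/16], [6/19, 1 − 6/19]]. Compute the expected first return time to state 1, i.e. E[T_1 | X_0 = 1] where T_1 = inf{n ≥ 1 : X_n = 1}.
E[T_1 | X_0 = 1] = 1/π_1 = 191/96

For an irreducible recurrent Markov chain with stationary distribution π, E[T_i | X_0 = i] = 1/π_i (Kac's formula). Here π_1 = (6/19)/(5/16 + 6/19) = (6/19)/(191/304) = 96/191, so E[T_1 | X_0 = 1] = 1/π_1 = (5/16 + 6/19)/(6/19) = (191/304)/(6/19) = 191/96.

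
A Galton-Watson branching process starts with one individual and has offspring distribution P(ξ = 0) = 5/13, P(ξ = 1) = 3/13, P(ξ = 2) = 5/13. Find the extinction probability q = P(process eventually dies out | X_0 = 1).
q = 1

Mean offspring μ = 0·5/13 + 1·3/13 + 2·5/13 = 1 ≤ 1. For μ ≤ 1 with offspring not concentrated at 1, the Galton-Watson process goes extinct almost surely, so q = 1.
(Algebraic check: The pgf is f(s) = 5/13 + 3/13·s + 5/13·s². The extinction probability q is the smallest fixed point of f in [0, 1]. Setting s = f(s):
  5/13·s² + (3/13 − 1)·s + 5/13 = 0
  5/13·s² − (5/13 + 5/13)·s + 5/13 = 0
which factors as (s − 1)·(5/13·s − 5/13) = 0, giving roots s = 1 and s = (5/13)/(5/13) = 1. Since 1 ≥ 1, the smallest root in [0, 1] is s = 1.)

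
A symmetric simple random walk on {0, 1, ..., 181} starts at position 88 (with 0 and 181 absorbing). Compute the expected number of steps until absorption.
E[τ | X_0 = 88] = 8184

Let v_k = E[τ | X_0 = k]. Boundary: v_0 = v_181 = 0. Recurrence: v_k = 1 + (v_{k-1} + v_{k+1})/2 for 1 ≤ k ≤ 180. The particular solution to v_k − (v_{k-1} + v_{k+1})/2 = 1 is v_k = −k^2. Adding homogeneous solution A + B k and matching boundaries gives v_k = k (181 − k). Substituting k = 88: v_88 = 88 · 93 = 8184.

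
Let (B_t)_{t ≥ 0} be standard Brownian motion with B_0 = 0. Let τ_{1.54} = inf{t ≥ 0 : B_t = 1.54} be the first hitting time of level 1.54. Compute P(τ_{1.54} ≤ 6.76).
P(τ_{1.54} ≤ 6.76) = 2(1 − Φ(1.54/√6.76)) = 2(1 − Φ(0.5923)) ≈ 0.5536

By the reflection principle for standard BM, P(τ_b ≤ t) = 2 · P(B_t ≥ b). Since B_t ~ N(0, t), P(B_t ≥ 1.54) = 1 − Φ(1.54/√t) = 1 − Φ(1.54/√6.76) = 1 − Φ(0.5923) ≈ 0.27682. Doubling: P(τ_{1.54} ≤ 6.76) ≈ 2 · 0.27682 = 0.55364 ≈ 0.5536.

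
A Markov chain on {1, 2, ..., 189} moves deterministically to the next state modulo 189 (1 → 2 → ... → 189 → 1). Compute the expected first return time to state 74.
E[T_74 | X_0 = 74] = 189

The chain cycles deterministically, so starting at state 74 it returns in exactly 189 steps. Equivalently, the stationary distribution is uniform π_j = 1/189 for every state j, so by Kac's formula E[T_74] = 1/π_74 = 189.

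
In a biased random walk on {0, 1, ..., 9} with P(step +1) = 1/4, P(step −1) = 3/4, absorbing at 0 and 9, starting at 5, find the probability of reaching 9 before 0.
P(hit 9 before 0) = (1 − (3)^5) / (1 − (3)^9) = 121/9841

Let u_k denote P(reach 9 before 0 | start at k). Boundary: u_0 = 0, u_9 = 1. Recurrence: u_k = 1/4·u_{k+1} + 3/4·u_{k-1} for 1 ≤ k ≤ 8. Try u_k = A + B·r^k with r = q/p = (3/4)/(1/4) = 3. Substitution satisfies the recurrence; boundary conditions give:
  u_k = (1 − r^k) / (1 − r^N) = (1 − (3)^5) / (1 − (3)^9) = 121/9841.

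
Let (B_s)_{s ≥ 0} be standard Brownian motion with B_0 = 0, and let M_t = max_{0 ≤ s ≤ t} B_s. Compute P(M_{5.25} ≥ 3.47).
P(M_{5.25} ≥ 3.47) = 2·P(B_{5.25} ≥ 3.47) = 2(1 − Φ(3.47/√5.25)) ≈ 0.1299

By the reflection principle for Brownian motion, P(M_t ≥ a) = 2 · P(B_t ≥ a) for a ≥ 0. Since B_t ~ N(0, t), P(B_t ≥ 3.47) = 1 − Φ(3.47/√t) = 1 − Φ(3.47/√5.25) = 1 − Φ(1.5144). So
  P(M_{5.25} ≥ 3.47) = 2(1 − Φ(1.5144)) ≈ 0.1299.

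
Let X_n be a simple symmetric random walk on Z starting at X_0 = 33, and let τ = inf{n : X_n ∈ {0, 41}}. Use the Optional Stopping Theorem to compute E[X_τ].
E[X_τ] = 33

X_n is a martingale and τ is a bounded-mean stopping time (indeed τ is finite a.s. with bounded expectation since the walk is in a bounded region). By the OST, E[X_τ] = E[X_0] = 33. Equivalently: E[X_τ] = 41 · P(hit 41 first) + 0 · P(hit 0 first) = 41 · (33/41) = 33.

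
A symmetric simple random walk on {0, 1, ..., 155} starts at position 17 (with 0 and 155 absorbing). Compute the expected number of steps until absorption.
E[τ | X_0 = 17] = 2346

Let v_k = E[τ | X_0 = k]. Boundary: v_0 = v_155 = 0. Recurrence: v_k = 1 + (v_{k-1} + v_{k+1})/2 for 1 ≤ k ≤ 154. The particular solution to v_k − (v_{k-1} + v_{k+1})/2 = 1 is v_k = −k^2. Adding homogeneous solution A + B k and matching boundaries gives v_k = k (155 − k). Substituting k = 17: v_17 = 17 · 138 = 2346.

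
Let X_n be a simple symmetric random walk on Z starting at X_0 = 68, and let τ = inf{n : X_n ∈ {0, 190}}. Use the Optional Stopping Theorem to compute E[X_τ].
E[X_τ] = 68

X_n is a martingale and τ is a bounded-mean stopping time (indeed τ is finite a.s. with bounded expectation since the walk is in a bounded region). By the OST, E[X_τ] = E[X_0] = 68. Equivalently: E[X_τ] = 190 · P(hit 190 first) + 0 · P(hit 0 first) = 190 · (68/190) = 68.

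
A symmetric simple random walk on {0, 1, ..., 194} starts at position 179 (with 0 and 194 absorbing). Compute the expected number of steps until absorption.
E[τ | X_0 = 179] = 2685

Let v_k = E[τ | X_0 = k]. Boundary: v_0 = v_194 = 0. Recurrence: v_k = 1 + (v_{k-1} + v_{k+1})/2 for 1 ≤ k ≤ 193. The particular solution to v_k − (v_{k-1} + v_{k+1})/2 = 1 is v_k = −k^2. Adding homogeneous solution A + B k and matching boundaries gives v_k = k (194 − k). Substituting k = 179: v_179 = 179 · 15 = 2685.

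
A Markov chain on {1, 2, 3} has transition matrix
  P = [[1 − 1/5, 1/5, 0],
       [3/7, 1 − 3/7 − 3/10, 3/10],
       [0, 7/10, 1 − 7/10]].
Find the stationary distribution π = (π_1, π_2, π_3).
π = (3/5, 7/25, 3/25)

This is a birth-death chain on three states, which satisfies detailed balance: π_1 · P_{12} = π_2 · P_{21} and π_2 · P_{23} = π_3 · P_{32}.
From π_1 · 1/5 = π_2 · 3/7: π_2/π_1 = (1/5)/(3/7) = 7/15.
From π_2 · 3/10 = π_3 · 7/10: π_3/π_2 = (3/10)/(7/10) = 3/7.
Take π_1 proportional to 1; then unnormalized π = (1, 7/15, 1/5). Normalize by dividing by the sum 5/3:
  π = (3/5, 7/25, 3/25).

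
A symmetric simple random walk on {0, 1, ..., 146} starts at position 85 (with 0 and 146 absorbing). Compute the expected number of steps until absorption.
E[τ | X_0 = 85] = 5185

Let v_k = E[τ | X_0 = k]. Boundary: v_0 = v_146 = 0. Recurrence: v_k = 1 + (v_{k-1} + v_{k+1})/2 for 1 ≤ k ≤ 145. The particular solution to v_k − (v_{k-1} + v_{k+1})/2 = 1 is v_k = −k^2. Adding homogeneous solution A + B k and matching boundaries gives v_k = k (146 − k). Substituting k = 85: v_85 = 85 · 61 = 5185.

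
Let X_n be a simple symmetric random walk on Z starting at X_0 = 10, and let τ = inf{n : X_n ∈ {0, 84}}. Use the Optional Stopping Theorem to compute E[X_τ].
E[X_τ] = 10

X_n is a martingale and τ is a bounded-mean stopping time (indeed τ is finite a.s. with bounded expectation since the walk is in a bounded region). By the OST, E[X_τ] = E[X_0] = 10. Equivalently: E[X_τ] = 84 · P(hit 84 first) + 0 · P(hit 0 first) = 84 · (10/84) = 10.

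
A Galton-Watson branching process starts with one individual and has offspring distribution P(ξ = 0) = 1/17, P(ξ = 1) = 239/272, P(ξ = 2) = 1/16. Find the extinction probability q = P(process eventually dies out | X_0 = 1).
q = 16/17

The pgf is f(s) = 1/17 + 239/272·s + 1/16·s². The extinction probability q is the smallest fixed point of f in [0, 1]. Setting s = f(s):
  1/16·s² + (239/272 − 1)·s + 1/17 = 0
  1/16·s² − (1/17 + 1/16)·s + 1/17 = 0
which factors as (s − 1)·(1/16·s − 1/17) = 0, giving roots s = 1 and s = (1/17)/(1/16) = 16/17.
Mean offspring μ = 239/272 + 2·1/16 = 273/272 > 1 (supercritical), so q < 1. The extinction probability is the smaller root: q = (1/17)/(1/16) = 16/17.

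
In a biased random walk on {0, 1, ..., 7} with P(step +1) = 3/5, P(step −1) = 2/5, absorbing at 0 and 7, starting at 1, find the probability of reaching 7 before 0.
P(hit 7 before 0) = (1 − (2/3)^1) / (1 − (2/3)^7) = 729/2059

Let u_k denote P(reach 7 before 0 | start at k). Boundary: u_0 = 0, u_7 = 1. Recurrence: u_k = 3/5·u_{k+1} + 2/5·u_{k-1} for 1 ≤ k ≤ 6. Try u_k = A + B·r^k with r = q/p = (2/5)/(3/5) = 2/3. Substitution satisfies the recurrence; boundary conditions give:
  u_k = (1 − r^k) / (1 − r^N) = (1 − (2/3)^1) / (1 − (2/3)^7) = 729/2059.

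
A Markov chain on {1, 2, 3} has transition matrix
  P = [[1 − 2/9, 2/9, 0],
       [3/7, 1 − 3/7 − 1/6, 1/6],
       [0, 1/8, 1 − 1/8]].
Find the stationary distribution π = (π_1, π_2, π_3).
π = (81/179, 42/179, 56/179)

This is a birth-death chain on three states, which satisfies detailed balance: π_1 · P_{12} = π_2 · P_{21} and π_2 · P_{23} = π_3 · P_{32}.
From π_1 · 2/9 = π_2 · 3/7: π_2/π_1 = (2/9)/(3/7) = 14/27.
From π_2 · 1/6 = π_3 · 1/8: π_3/π_2 = (1/6)/(1/8) = 4/3.
Take π_1 proportional to 1; then unnormalized π = (1, 14/27, 56/81). Normalize by dividing by the sum 179/81:
  π = (81/179, 42/179, 56/179).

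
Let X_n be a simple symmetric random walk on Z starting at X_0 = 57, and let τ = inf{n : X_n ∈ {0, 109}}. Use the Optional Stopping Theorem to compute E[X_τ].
E[X_τ] = 57

X_n is a martingale and τ is a bounded-mean stopping time (indeed τ is finite a.s. with bounded expectation since the walk is in a bounded region). By the OST, E[X_τ] = E[X_0] = 57. Equivalently: E[X_τ] = 109 · P(hit 109 first) + 0 · P(hit 0 first) = 109 · (57/109) = 57.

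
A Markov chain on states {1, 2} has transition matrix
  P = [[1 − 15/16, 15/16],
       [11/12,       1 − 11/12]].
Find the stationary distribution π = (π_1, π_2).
π_1 = 44/89, π_2 = 45/89

Solve πP = π with π_1 + π_2 = 1. From πP = π: π_1 · (1 − 15/16) + π_2 · 11/12 = π_1 ⇒ π_2 · 11/12 = π_1 · 15/16 ⇒ π_2/π_1 = (15/16)/(11/12) = 45/44. Together with π_1 + π_2 = 1:
  π_1 = (11/12)/(15/16 + 11/12) = (11/12)/(89/48) = 44/89,
  π_2 = (15/16)/(15/16 + 11/12) = (15/16)/(89/48) = 45/89.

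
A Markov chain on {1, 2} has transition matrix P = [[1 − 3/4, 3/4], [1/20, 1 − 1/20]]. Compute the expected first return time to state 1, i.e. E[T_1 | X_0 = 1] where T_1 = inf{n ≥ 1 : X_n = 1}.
E[T_1 | X_0 = 1] = 1/π_1 = 16

For an irreducible recurrent Markov chain with stationary distribution π, E[T_i | X_0 = i] = 1/π_i (Kac's formula). Here π_1 = (1/20)/(3/4 + 1/20) = (1/20)/(4/5) = 1/16, so E[T_1 | X_0 = 1] = 1/π_1 = (3/4 + 1/20)/(1/20) = (4/5)/(1/20) = 16.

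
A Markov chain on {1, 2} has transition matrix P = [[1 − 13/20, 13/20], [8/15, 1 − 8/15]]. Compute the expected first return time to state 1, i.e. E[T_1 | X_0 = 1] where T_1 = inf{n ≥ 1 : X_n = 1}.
E[T_1 | X_0 = 1] = 1/π_1 = 71/32

For an irreducible recurrent Markov chain with stationary distribution π, E[T_i | X_0 = i] = 1/π_i (Kac's formula). Here π_1 = (8/15)/(13/20 + 8/15) = (8/15)/(71/60) = 32/71, so E[T_1 | X_0 = 1] = 1/π_1 = (13/20 + 8/15)/(8/15) = (71/60)/(8/15) = 71/32.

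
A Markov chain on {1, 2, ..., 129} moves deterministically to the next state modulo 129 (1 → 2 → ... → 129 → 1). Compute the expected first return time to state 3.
E[T_3 | X_0 = 3] = 129

The chain cycles deterministically, so starting at state 3 it returns in exactly 129 steps. Equivalently, the stationary distribution is uniform π_j = 1/129 for every state j, so by Kac's formula E[T_3] = 1/π_3 = 129.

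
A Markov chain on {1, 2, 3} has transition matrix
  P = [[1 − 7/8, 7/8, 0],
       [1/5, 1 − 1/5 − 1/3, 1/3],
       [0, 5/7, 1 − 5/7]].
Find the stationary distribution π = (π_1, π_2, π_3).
π = (12/89, 105/178, 49/178)

This is a birth-death chain on three states, which satisfies detailed balance: π_1 · P_{12} = π_2 · P_{21} and π_2 · P_{23} = π_3 · P_{32}.
From π_1 · 7/8 = π_2 · 1/5: π_2/π_1 = (7/8)/(1/5) = 35/8.
From π_2 · 1/3 = π_3 · 5/7: π_3/π_2 = (1/3)/(5/7) = 7/15.
Take π_1 proportional to 1; then unnormalized π = (1, 35/8, 49/24). Normalize by dividing by the sum 89/12:
  π = (12/89, 105/178, 49/178).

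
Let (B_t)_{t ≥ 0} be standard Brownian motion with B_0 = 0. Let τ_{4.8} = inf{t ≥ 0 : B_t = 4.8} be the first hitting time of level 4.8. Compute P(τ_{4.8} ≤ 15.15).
P(τ_{4.8} ≤ 15.15) = 2(1 − Φ(4.8/√15.15)) = 2(1 − Φ(1.2332)) ≈ 0.2175

By the reflection principle for standard BM, P(τ_b ≤ t) = 2 · P(B_t ≥ b). Since B_t ~ N(0, t), P(B_t ≥ 4.8) = 1 − Φ(4.8/√t) = 1 − Φ(4.8/√15.15) = 1 − Φ(1.2332) ≈ 0.10875. Doubling: P(τ_{4.8} ≤ 15.15) ≈ 2 · 0.10875 = 0.21750 ≈ 0.2175.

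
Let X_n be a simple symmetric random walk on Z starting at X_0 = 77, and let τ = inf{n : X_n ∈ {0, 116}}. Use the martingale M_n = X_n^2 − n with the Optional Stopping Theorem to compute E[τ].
E[τ] = 3003

M_n = X_n^2 − n is a martingale (since E[X_{n+1}^2 | F_n] = X_n^2 + 1). By OST (τ has finite mean in a bounded region), E[M_τ] = E[M_0] = X_0^2 − 0 = 77^2 = 5929. Also E[M_τ] = E[X_τ^2] − E[τ]. The walk exits at 0 or 116, with P(hit 116 first) = 77/116, so E[X_τ^2] = 116^2 · 77/116 + 0 = 8932. Thus E[τ] = E[X_τ^2] − E[M_τ] = 8932 − 5929 = 3003 = 77(116 − 77) = 3003.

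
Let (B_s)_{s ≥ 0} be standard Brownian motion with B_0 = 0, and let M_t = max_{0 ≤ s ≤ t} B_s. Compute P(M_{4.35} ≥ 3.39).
P(M_{4.35} ≥ 3.39) = 2·P(B_{4.35} ≥ 3.39) = 2(1 − Φ(3.39/√4.35)) ≈ 0.1041

By the reflection principle for Brownian motion, P(M_t ≥ a) = 2 · P(B_t ≥ a) for a ≥ 0. Since B_t ~ N(0, t), P(B_t ≥ 3.39) = 1 − Φ(3.39/√t) = 1 − Φ(3.39/√4.35) = 1 − Φ(1.6254). So
  P(M_{4.35} ≥ 3.39) = 2(1 − Φ(1.6254)) ≈ 0.1041.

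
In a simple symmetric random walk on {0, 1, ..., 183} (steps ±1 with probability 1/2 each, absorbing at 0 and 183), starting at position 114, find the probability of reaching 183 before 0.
P(hit 183 before 0) = 114/183 = 38/61

Let u_k = P(hit 183 before 0 | start at k). Then u_0 = 0, u_183 = 1, and u_k = u_{k-1}/2 + u_{k+1}/2 for 1 ≤ k ≤ 182. This harmonic recurrence is solved by u_k = k/183, giving u_114 = 114/183 = 38/61.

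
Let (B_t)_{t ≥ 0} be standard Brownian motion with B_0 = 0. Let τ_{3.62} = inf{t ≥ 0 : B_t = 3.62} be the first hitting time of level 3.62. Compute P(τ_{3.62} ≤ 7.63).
P(τ_{3.62} ≤ 7.63) = 2(1 − Φ(3.62/√7.63)) = 2(1 − Φ(1.3105)) ≈ 0.1900

By the reflection principle for standard BM, P(τ_b ≤ t) = 2 · P(B_t ≥ b). Since B_t ~ N(0, t), P(B_t ≥ 3.62) = 1 − Φ(3.62/√t) = 1 − Φ(3.62/√7.63) = 1 − Φ(1.3105) ≈ 0.09501. Doubling: P(τ_{3.62} ≤ 7.63) ≈ 2 · 0.09501 = 0.19002 ≈ 0.1900.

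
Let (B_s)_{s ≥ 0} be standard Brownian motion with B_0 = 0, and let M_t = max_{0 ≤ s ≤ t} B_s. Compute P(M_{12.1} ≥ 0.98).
P(M_{12.1} ≥ 0.98) = 2·P(B_{12.1} ≥ 0.98) = 2(1 − Φ(0.98/√12.1)) ≈ 0.7782

By the reflection principle for Brownian motion, P(M_t ≥ a) = 2 · P(B_t ≥ a) for a ≥ 0. Since B_t ~ N(0, t), P(B_t ≥ 0.98) = 1 − Φ(0.98/√t) = 1 − Φ(0.98/√12.1) = 1 − Φ(0.2817). So
  P(M_{12.1} ≥ 0.98) = 2(1 − Φ(0.2817)) ≈ 0.7782.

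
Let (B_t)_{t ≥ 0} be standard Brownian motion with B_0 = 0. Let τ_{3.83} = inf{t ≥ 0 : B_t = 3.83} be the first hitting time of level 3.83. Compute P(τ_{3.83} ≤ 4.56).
P(τ_{3.83} ≤ 4.56) = 2(1 − Φ(3.83/√4.56)) = 2(1 − Φ(1.7936)) ≈ 0.0729

By the reflection principle for standard BM, P(τ_b ≤ t) = 2 · P(B_t ≥ b). Since B_t ~ N(0, t), P(B_t ≥ 3.83) = 1 − Φ(3.83/√t) = 1 − Φ(3.83/√4.56) = 1 − Φ(1.7936) ≈ 0.03644. Doubling: P(τ_{3.83} ≤ 4.56) ≈ 2 · 0.03644 = 0.07288 ≈ 0.0729.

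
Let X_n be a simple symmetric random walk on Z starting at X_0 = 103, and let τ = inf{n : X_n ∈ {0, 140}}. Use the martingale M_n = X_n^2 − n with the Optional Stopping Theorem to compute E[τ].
E[τ] = 3811

M_n = X_n^2 − n is a martingale (since E[X_{n+1}^2 | F_n] = X_n^2 + 1). By OST (τ has finite mean in a bounded region), E[M_τ] = E[M_0] = X_0^2 − 0 = 103^2 = 10609. Also E[M_τ] = E[X_τ^2] − E[τ]. The walk exits at 0 or 140, with P(hit 140 first) = 103/140, so E[X_τ^2] = 140^2 · 103/140 + 0 = 14420. Thus E[τ] = E[X_τ^2] − E[M_τ] = 14420 − 10609 = 3811 = 103(140 − 103) = 3811.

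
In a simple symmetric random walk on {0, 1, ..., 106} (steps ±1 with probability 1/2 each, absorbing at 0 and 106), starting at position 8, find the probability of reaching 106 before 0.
P(hit 106 before 0) = 8/106 = 4/53

Let u_k = P(hit 106 before 0 | start at k). Then u_0 = 0, u_106 = 1, and u_k = u_{k-1}/2 + u_{k+1}/2 for 1 ≤ k ≤ 105. This harmonic recurrence is solved by u_k = k/106, giving u_8 = 8/106 = 4/53.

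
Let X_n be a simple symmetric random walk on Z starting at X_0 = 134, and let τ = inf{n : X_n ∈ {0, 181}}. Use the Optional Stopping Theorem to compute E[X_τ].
E[X_τ] = 134

X_n is a martingale and τ is a bounded-mean stopping time (indeed τ is finite a.s. with bounded expectation since the walk is in a bounded region). By the OST, E[X_τ] = E[X_0] = 134. Equivalently: E[X_τ] = 181 · P(hit 181 first) + 0 · P(hit 0 first) = 181 · (134/181) = 134.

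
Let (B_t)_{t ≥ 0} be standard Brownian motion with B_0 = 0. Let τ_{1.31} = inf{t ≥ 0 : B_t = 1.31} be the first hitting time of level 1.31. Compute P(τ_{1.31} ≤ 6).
P(τ_{1.31} ≤ 6) = 2(1 − Φ(1.31/√6)) = 2(1 − Φ(0.5348)) ≈ 0.5928

By the reflection principle for standard BM, P(τ_b ≤ t) = 2 · P(B_t ≥ b). Since B_t ~ N(0, t), P(B_t ≥ 1.31) = 1 − Φ(1.31/√t) = 1 − Φ(1.31/√6) = 1 − Φ(0.5348) ≈ 0.29639. Doubling: P(τ_{1.31} ≤ 6) ≈ 2 · 0.29639 = 0.59278 ≈ 0.5928.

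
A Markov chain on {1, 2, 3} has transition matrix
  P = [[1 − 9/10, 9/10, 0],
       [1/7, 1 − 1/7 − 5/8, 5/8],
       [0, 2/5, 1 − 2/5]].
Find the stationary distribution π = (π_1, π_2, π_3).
π = (160/2743, 1008/2743, 1575/2743)

This is a birth-death chain on three states, which satisfies detailed balance: π_1 · P_{12} = π_2 · P_{21} and π_2 · P_{23} = π_3 · P_{32}.
From π_1 · 9/10 = π_2 · 1/7: π_2/π_1 = (9/10)/(1/7) = 63/10.
From π_2 · 5/8 = π_3 · 2/5: π_3/π_2 = (5/8)/(2/5) = 25/16.
Take π_1 proportional to 1; then unnormalized π = (1, 63/10, 315/32). Normalize by dividing by the sum 2743/160:
  π = (160/2743, 1008/2743, 1575/2743).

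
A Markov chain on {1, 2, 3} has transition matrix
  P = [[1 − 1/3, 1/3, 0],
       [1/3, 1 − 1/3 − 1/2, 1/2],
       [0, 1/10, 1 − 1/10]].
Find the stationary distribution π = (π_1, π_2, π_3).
π = (1/7, 1/7, 5/7)

This is a birth-death chain on three states, which satisfies detailed balance: π_1 · P_{12} = π_2 · P_{21} and π_2 · P_{23} = π_3 · P_{32}.
From π_1 · 1/3 = π_2 · 1/3: π_2/π_1 = (1/3)/(1/3) = 1.
From π_2 · 1/2 = π_3 · 1/10: π_3/π_2 = (1/2)/(1/10) = 5.
Take π_1 proportional to 1; then unnormalized π = (1, 1, 5). Normalize by dividing by the sum 7:
  π = (1/7, 1/7, 5/7).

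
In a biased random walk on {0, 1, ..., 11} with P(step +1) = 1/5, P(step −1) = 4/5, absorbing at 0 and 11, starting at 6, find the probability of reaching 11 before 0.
P(hit 11 before 0) = (1 − (4)^6) / (1 − (4)^11) = 1365/1398101

Let u_k denote P(reach 11 before 0 | start at k). Boundary: u_0 = 0, u_11 = 1. Recurrence: u_k = 1/5·u_{k+1} + 4/5·u_{k-1} for 1 ≤ k ≤ 10. Try u_k = A + B·r^k with r = q/p = (4/5)/(1/5) = 4. Substitution satisfies the recurrence; boundary conditions give:
  u_k = (1 − r^k) / (1 − r^N) = (1 − (4)^6) / (1 − (4)^11) = 1365/1398101.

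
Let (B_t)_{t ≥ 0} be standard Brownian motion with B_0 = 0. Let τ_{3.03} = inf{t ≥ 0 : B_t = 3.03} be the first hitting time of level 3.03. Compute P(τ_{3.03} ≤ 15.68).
P(τ_{3.03} ≤ 15.68) = 2(1 − Φ(3.03/√15.68)) = 2(1 − Φ(0.7652)) ≈ 0.4442

By the reflection principle for standard BM, P(τ_b ≤ t) = 2 · P(B_t ≥ b). Since B_t ~ N(0, t), P(B_t ≥ 3.03) = 1 − Φ(3.03/√t) = 1 − Φ(3.03/√15.68) = 1 − Φ(0.7652) ≈ 0.22208. Doubling: P(τ_{3.03} ≤ 15.68) ≈ 2 · 0.22208 = 0.44416 ≈ 0.4442.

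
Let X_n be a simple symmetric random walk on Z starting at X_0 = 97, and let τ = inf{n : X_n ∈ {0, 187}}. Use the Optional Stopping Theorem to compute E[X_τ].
E[X_τ] = 97

X_n is a martingale and τ is a bounded-mean stopping time (indeed τ is finite a.s. with bounded expectation since the walk is in a bounded region). By the OST, E[X_τ] = E[X_0] = 97. Equivalently: E[X_τ] = 187 · P(hit 187 first) + 0 · P(hit 0 first) = 187 · (97/187) = 97.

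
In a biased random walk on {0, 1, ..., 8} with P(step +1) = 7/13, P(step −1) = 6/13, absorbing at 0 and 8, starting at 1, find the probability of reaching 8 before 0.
P(hit 8 before 0) = (1 − (6/7)^1) / (1 − (6/7)^8) = 823543/4085185

Let u_k denote P(reach 8 before 0 | start at k). Boundary: u_0 = 0, u_8 = 1. Recurrence: u_k = 7/13·u_{k+1} + 6/13·u_{k-1} for 1 ≤ k ≤ 7. Try u_k = A + B·r^k with r = q/p = (6/13)/(7/13) = 6/7. Substitution satisfies the recurrence; boundary conditions give:
  u_k = (1 − r^k) / (1 − r^N) = (1 − (6/7)^1) / (1 − (6/7)^8) = 823543/4085185.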